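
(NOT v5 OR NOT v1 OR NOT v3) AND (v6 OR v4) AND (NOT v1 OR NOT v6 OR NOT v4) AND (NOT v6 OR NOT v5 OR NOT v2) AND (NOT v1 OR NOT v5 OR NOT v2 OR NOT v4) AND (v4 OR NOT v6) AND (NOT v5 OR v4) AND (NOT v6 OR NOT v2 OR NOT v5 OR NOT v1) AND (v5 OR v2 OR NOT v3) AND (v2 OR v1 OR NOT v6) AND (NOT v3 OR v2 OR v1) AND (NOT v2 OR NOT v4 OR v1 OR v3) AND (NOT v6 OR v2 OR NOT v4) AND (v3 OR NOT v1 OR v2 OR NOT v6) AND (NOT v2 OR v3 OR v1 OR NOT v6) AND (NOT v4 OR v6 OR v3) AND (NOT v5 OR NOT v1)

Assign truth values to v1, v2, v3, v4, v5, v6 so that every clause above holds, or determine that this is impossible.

Try v6 = false.
The clause (v4) is unit, so v4 = true.
The clause (v3) is unit, so v3 = true.
Try v5 = false.
The clause (v2) is unit, so v2 = true.
No clause remains; v1 is free.

v1=true; v2=true; v3=true; v4=true; v5=false; v6=false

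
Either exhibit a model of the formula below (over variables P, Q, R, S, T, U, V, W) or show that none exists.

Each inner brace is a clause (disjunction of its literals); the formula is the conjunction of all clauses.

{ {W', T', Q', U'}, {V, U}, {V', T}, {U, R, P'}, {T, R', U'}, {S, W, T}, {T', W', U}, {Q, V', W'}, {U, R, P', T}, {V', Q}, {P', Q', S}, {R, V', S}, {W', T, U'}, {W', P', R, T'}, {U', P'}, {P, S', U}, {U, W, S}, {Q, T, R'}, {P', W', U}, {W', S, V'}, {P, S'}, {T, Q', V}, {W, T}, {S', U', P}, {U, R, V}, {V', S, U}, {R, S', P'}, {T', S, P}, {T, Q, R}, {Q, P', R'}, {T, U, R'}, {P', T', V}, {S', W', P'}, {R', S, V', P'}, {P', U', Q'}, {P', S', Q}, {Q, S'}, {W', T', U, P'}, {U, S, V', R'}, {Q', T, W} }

P=1,  Q=1,  R=1,  S=1,  T=1,  U=0,  V=1,  W=0

Branch on V: set V = 1.
From the singleton clause (T), T = 1.
From the singleton clause (Q), Q = 1.
Branch on W: set W = 0.
Branch on P: set P = 1.
From the singleton clause (S), S = 1.
From the singleton clause (U'), U = 0.
From the singleton clause (R), R = 1.
Every clause now holds.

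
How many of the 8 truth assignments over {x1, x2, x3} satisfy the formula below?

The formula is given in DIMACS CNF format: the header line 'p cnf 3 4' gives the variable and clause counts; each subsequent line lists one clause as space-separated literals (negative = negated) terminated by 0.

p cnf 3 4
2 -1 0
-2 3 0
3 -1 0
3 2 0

There are 2^3 = 8 truth assignments over (x1, x2, x3).
Split on x1. With x1 = True, the clauses containing x1 are satisfied and ¬x1 drops from the rest; 1 of the 2^2 = 4 assignments to the other variables satisfy what remains.
With x1 = False, by the same count on the reduced clause set, 2 assignments work.
(One model: x1=F, x2=F, x3=T.)
Total: 1 + 2 = 3.

3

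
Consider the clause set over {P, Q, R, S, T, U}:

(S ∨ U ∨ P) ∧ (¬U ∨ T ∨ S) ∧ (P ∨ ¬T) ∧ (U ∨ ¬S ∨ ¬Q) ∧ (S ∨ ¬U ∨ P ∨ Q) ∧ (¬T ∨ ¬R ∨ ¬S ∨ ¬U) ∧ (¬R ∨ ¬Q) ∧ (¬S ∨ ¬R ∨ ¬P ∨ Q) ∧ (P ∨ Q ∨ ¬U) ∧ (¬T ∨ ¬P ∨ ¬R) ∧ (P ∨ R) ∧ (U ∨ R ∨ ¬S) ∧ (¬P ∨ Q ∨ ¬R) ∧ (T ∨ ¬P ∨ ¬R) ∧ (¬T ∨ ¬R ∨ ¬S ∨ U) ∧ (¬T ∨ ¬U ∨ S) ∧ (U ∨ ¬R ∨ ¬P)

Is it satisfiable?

Try P = False.
From the singleton clause (¬T), T = False.
From the singleton clause (R), R = True.
From the singleton clause (¬Q), Q = False.
From the singleton clause (¬U), U = False.
From the singleton clause (S), S = True.
All clauses are satisfied.
A satisfying assignment: P ↦ False; Q ↦ False; R ↦ True; S ↦ True; T ↦ False; U ↦ False.

Yes, satisfiable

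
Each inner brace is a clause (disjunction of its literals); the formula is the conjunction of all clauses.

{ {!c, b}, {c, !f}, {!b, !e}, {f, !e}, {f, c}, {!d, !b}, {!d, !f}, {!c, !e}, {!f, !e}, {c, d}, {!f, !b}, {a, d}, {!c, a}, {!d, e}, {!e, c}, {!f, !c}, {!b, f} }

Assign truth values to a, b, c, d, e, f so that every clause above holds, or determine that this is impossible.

UNSATISFIABLE

Case c = false:
Unit clause (!f) forces f = false.
Now (f) is unsatisfied and unit — conflict.
So c must be the other value — set c = true.
Unit clause (b) forces b = true.
Unit clause (!e) forces e = false.
Unit clause (!d) forces d = false.
Unit clause (!f) forces f = false.
Now (f) is unsatisfied and unit — conflict.
Both values of c lead to a conflict.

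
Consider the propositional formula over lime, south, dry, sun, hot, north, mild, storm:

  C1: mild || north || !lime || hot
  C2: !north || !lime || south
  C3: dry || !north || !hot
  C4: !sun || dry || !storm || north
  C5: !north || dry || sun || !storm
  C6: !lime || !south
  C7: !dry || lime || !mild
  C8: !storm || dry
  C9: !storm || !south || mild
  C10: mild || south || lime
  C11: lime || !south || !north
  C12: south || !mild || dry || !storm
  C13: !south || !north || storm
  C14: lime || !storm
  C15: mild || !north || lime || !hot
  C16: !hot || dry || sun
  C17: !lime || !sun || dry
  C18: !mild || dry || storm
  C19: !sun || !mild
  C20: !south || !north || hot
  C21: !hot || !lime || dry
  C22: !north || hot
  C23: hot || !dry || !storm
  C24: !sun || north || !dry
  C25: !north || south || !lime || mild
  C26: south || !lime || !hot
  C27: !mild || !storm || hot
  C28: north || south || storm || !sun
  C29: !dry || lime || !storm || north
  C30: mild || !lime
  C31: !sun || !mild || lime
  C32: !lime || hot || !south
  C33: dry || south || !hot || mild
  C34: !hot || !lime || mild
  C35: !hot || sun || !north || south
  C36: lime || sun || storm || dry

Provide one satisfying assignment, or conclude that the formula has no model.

lime ↦ false, south ↦ true, dry ↦ true, sun ↦ false, hot ↦ true, north ↦ false, mild ↦ false, storm ↦ false

Branch on lime: set lime = false.
Unit clause (!storm) forces storm = false.
Branch on dry: set dry = true.
Unit clause (!mild) forces mild = false.
Unit clause (south) forces south = true.
Unit clause (!north) forces north = false.
Unit clause (!sun) forces sun = false.
All clauses hold; hot can take either value.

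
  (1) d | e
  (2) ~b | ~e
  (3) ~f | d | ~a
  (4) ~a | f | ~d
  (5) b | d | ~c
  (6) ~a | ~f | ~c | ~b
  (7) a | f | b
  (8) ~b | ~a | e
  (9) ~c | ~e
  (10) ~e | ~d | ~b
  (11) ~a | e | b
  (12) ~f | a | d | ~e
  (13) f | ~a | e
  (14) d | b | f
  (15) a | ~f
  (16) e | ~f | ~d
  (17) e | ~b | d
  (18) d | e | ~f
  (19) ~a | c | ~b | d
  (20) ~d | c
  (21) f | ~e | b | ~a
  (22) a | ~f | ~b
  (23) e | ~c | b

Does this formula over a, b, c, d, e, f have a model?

Yes, satisfiable

Case d = 1:
Unit clause (c) forces c = 1.
Unit clause (~e) forces e = 0.
Unit clause (~f) forces f = 0.
Unit clause (~a) forces a = 0.
Unit clause (b) forces b = 1.
This assignment satisfies each clause.
A satisfying assignment: a ↦ 0; b ↦ 1; c ↦ 1; d ↦ 1; e ↦ 0; f ↦ 0.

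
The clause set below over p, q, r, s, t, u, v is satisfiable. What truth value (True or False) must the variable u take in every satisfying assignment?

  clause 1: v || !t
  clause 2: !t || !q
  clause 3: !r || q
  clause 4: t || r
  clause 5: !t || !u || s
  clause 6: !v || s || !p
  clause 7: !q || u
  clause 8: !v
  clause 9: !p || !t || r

True

Suppose u = false.
Unit clause (!q) forces q = false.
Unit clause (!r) forces r = false.
Unit clause (t) forces t = true.
Unit clause (v) forces v = true.
Now (!v) is unsatisfied and unit — conflict.
So every satisfying assignment has u = True.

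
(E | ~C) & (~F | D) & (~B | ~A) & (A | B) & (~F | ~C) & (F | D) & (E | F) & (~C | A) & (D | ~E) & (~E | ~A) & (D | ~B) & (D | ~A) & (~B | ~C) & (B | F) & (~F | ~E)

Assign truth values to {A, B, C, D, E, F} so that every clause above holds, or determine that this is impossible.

Branch on E: set E = 0.
The clause (~C) is unit, so C = 0.
The clause (F) is unit, so F = 1.
The clause (D) is unit, so D = 1.
Branch on B: set B = 0.
The clause (A) is unit, so A = 1.
Every clause now holds.

A ↦ 1,  B ↦ 0,  C ↦ 0,  D ↦ 1,  E ↦ 0,  F ↦ 1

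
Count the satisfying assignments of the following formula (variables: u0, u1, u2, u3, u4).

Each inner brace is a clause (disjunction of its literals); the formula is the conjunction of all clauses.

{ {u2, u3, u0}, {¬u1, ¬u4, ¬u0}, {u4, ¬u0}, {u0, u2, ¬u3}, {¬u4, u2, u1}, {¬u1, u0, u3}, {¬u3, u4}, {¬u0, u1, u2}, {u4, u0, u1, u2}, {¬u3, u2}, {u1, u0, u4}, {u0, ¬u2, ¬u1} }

4

There are 2^5 = 32 truth assignments over (u0, u1, u2, u3, u4).
Split on u0. With u0 = True, the clauses containing u0 are satisfied and ¬u0 drops from the rest; 2 of the 2^4 = 16 assignments to the other variables satisfy what remains.
With u0 = False, by the same count on the reduced clause set, 2 assignments work.
(One model: u0=F, u1=F, u2=T, u3=F, u4=T.)
Total: 2 + 2 = 4.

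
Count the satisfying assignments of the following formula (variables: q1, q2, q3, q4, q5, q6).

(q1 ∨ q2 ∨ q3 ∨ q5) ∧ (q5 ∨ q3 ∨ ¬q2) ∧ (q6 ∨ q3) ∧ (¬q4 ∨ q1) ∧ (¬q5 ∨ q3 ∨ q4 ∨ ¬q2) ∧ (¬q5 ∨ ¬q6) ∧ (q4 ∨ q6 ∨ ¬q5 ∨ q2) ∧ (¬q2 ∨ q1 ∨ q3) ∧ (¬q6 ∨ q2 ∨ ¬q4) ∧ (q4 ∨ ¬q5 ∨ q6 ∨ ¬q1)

There are 2^6 = 64 truth assignments over (q1, q2, q3, q4, q5, q6).
Split on q1. With q1 = True, the clauses containing q1 are satisfied and ¬q1 drops from the rest; 10 of the 2^5 = 32 assignments to the other variables satisfy what remains.
With q1 = False, by the same count on the reduced clause set, 5 assignments work.
Total: 10 + 5 = 15.

15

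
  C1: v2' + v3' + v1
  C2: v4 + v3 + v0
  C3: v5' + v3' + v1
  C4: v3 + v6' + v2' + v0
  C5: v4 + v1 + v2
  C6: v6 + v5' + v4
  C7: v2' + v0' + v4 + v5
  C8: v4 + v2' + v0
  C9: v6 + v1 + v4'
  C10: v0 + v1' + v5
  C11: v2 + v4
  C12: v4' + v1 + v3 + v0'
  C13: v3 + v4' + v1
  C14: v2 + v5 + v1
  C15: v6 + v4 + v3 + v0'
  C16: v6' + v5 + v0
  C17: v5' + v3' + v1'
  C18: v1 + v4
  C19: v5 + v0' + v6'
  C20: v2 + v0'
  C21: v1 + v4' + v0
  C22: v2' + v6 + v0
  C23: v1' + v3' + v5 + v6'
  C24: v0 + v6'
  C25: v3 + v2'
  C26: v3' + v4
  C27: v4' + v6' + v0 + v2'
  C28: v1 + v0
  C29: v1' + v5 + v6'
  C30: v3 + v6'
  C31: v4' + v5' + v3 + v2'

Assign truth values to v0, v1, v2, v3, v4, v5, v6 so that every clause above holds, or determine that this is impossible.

Try v2 = 1.
Unit clause (v3) forces v3 = 1.
Unit clause (v1) forces v1 = 1.
Unit clause (v5') forces v5 = 0.
Unit clause (v0) forces v0 = 1.
Unit clause (v4) forces v4 = 1.
Unit clause (v6') forces v6 = 0.
Every clause now holds.

v0: 1; v1: 1; v2: 1; v3: 1; v4: 1; v5: 0; v6: 0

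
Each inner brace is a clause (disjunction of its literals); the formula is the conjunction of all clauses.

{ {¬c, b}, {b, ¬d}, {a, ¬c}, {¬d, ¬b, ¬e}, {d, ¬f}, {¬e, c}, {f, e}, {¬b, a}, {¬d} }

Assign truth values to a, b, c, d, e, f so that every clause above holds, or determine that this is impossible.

Unit clause (¬d) forces d = False.
Unit clause (¬f) forces f = False.
Unit clause (e) forces e = True.
Unit clause (c) forces c = True.
Unit clause (b) forces b = True.
Unit clause (a) forces a = True.
All clauses are satisfied.

a=True, b=True, c=True, d=False, e=True, f=False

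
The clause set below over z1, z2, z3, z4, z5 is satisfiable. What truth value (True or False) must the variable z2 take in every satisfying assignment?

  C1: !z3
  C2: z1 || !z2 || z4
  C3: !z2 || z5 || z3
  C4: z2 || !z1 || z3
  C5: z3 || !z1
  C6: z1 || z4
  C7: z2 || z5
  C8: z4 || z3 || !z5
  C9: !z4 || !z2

Suppose z2 = true.
(!z3) alone gives z3 = false.
(z5) alone gives z5 = true.
(!z1) alone gives z1 = false.
(z4) alone gives z4 = true.
Now (!z4) is unsatisfied and unit — conflict.
So every satisfying assignment has z2 = False.

False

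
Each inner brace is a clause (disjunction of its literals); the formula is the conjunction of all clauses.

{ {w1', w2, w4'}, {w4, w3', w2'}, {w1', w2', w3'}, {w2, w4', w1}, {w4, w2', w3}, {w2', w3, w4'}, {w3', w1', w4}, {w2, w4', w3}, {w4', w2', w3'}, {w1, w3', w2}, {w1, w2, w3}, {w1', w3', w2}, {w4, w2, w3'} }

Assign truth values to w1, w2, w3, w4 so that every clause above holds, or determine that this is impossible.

Try w1 = 1.
Try w2 = 0.
From the singleton clause (w4'), w4 = 0.
From the singleton clause (w3'), w3 = 0.
Every clause now holds.

w1: 1,  w2: 0,  w3: 0,  w4: 0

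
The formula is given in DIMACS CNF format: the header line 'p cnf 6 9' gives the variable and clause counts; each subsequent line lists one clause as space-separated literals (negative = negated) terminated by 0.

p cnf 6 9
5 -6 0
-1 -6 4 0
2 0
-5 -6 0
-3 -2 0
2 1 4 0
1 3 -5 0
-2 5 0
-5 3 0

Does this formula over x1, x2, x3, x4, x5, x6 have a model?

From the singleton clause (x2), x2 = True.
From the singleton clause (¬x3), x3 = False.
From the singleton clause (x5), x5 = True.
That conflicts with the unit clause (¬x5).
No assignment satisfies every clause.

Unsatisfiable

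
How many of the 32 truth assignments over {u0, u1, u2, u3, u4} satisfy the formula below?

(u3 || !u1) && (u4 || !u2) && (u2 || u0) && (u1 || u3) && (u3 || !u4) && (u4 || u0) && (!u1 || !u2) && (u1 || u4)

5

There are 2^5 = 32 truth assignments over (u0, u1, u2, u3, u4).
Split on u2. With u2 = true, the clauses containing u2 are satisfied and !u2 drops from the rest; 2 of the 2^4 = 16 assignments to the other variables satisfy what remains.
With u2 = false, by the same count on the reduced clause set, 3 assignments work.
(One model: u0=F, u1=F, u2=T, u3=T, u4=T.)
Total: 2 + 3 = 5.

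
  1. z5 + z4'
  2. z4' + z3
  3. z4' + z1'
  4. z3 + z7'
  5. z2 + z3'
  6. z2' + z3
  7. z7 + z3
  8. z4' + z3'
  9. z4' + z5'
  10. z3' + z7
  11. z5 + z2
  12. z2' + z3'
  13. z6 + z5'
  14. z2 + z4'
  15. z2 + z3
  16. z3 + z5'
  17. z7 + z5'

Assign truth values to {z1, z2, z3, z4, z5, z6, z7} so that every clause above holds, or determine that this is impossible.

UNSATISFIABLE

Suppose z5 = 1.
From the singleton clause (z4'), z4 = 0.
From the singleton clause (z6), z6 = 1.
From the singleton clause (z3), z3 = 1.
From the singleton clause (z2), z2 = 1.
That conflicts with the unit clause (z2').
That branch fails; take z5 = 0 instead.
From the singleton clause (z4'), z4 = 0.
From the singleton clause (z2), z2 = 1.
From the singleton clause (z3), z3 = 1.
That conflicts with the unit clause (z3').
Both values of z5 lead to a conflict.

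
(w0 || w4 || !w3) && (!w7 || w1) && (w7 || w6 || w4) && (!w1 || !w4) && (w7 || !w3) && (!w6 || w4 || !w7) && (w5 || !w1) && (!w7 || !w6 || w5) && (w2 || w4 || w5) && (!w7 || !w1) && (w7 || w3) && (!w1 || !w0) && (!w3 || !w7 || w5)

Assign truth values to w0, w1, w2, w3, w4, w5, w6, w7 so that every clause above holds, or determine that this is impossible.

UNSATISFIABLE

Branch on w7: set w7 = false.
Unit clause (!w3) forces w3 = false.
But (w3) is also a unit clause — contradiction.
Undo w7 and try w7 = true.
Unit clause (w1) forces w1 = true.
But (!w1) is also a unit clause — contradiction.
Either choice for w7 ends in contradiction.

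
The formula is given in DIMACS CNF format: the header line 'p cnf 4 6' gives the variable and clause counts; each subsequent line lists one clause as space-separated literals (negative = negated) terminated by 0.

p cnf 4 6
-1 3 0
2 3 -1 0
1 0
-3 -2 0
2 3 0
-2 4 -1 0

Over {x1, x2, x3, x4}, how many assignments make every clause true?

2

There are 2^4 = 16 truth assignments over (x1, x2, x3, x4).
Check each against the 6 clauses (columns in the order x1, x2, x3, x4):
  F F F F  ✗ fails (x1)
  F F F T  ✗ fails (x1)
  F F T F  ✗ fails (x1)
  F F T T  ✗ fails (x1)
  F T F F  ✗ fails (x1)
  F T F T  ✗ fails (x1)
  F T T F  ✗ fails (x1)
  F T T T  ✗ fails (x1)
  T F F F  ✗ fails (¬x1 ∨ x3)
  T F F T  ✗ fails (¬x1 ∨ x3)
  T F T F  ✓ satisfies all
  T F T T  ✓ satisfies all
  T T F F  ✗ fails (¬x1 ∨ x3)
  T T F T  ✗ fails (¬x1 ∨ x3)
  T T T F  ✗ fails (¬x3 ∨ ¬x2)
  T T T T  ✗ fails (¬x3 ∨ ¬x2)
2 of the 16 rows are models.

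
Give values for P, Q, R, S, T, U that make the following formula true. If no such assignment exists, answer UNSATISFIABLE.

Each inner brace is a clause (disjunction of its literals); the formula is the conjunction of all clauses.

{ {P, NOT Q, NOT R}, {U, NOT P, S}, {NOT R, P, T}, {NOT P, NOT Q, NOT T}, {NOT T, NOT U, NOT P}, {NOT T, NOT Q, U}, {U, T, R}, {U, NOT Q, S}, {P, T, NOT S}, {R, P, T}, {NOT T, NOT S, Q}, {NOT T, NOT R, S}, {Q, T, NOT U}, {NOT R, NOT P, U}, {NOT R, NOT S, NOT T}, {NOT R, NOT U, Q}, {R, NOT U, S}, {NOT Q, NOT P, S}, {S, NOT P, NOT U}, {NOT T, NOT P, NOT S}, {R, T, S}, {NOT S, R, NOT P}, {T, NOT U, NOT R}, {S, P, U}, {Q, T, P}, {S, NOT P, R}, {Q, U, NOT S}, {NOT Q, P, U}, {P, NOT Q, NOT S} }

UNSATISFIABLE

Try P = true.
Try U = true.
From the singleton clause (NOT T), T = false.
From the singleton clause (Q), Q = true.
From the singleton clause (S), S = true.
From the singleton clause (R), R = true.
But (NOT R) is also a unit clause — contradiction.
That branch fails; take U = false instead.
From the singleton clause (S), S = true.
From the singleton clause (NOT R), R = false.
But (R) is also a unit clause — contradiction.
Both values of U lead to a conflict.
That branch fails; take P = false instead.
Try Q = false.
From the singleton clause (T), T = true.
From the singleton clause (NOT S), S = false.
From the singleton clause (NOT R), R = false.
From the singleton clause (NOT U), U = false.
But (U) is also a unit clause — contradiction.
That branch fails; take Q = true instead.
From the singleton clause (NOT R), R = false.
From the singleton clause (T), T = true.
From the singleton clause (U), U = true.
From the singleton clause (S), S = true.
But (NOT S) is also a unit clause — contradiction.
Both values of Q lead to a conflict.
Both values of P lead to a conflict.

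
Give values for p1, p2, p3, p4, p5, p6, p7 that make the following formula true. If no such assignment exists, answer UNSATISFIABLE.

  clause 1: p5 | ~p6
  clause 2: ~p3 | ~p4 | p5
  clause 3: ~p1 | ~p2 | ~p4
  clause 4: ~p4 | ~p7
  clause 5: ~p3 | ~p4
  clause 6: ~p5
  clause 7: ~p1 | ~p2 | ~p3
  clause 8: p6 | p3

p1: 0, p2: 0, p3: 1, p4: 0, p5: 0, p6: 0, p7: 0

From the singleton clause (~p5), p5 = 0.
From the singleton clause (~p6), p6 = 0.
From the singleton clause (p3), p3 = 1.
From the singleton clause (~p4), p4 = 0.
Case p1 = 0:
Every clause is now satisfied; p2, p7 are unconstrained.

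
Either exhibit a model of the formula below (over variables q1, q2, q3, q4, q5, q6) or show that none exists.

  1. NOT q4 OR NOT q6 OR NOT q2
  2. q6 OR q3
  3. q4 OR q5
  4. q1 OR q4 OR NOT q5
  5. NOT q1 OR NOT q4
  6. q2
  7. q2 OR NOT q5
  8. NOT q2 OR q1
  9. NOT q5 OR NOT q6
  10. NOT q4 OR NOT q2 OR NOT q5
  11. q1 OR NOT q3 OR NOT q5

Unit clause (q2) forces q2 = true.
Unit clause (q1) forces q1 = true.
Unit clause (NOT q4) forces q4 = false.
Unit clause (q5) forces q5 = true.
Unit clause (NOT q6) forces q6 = false.
Unit clause (q3) forces q3 = true.
All clauses are satisfied.

q1 ↦ true, q2 ↦ true, q3 ↦ true, q4 ↦ false, q5 ↦ true, q6 ↦ false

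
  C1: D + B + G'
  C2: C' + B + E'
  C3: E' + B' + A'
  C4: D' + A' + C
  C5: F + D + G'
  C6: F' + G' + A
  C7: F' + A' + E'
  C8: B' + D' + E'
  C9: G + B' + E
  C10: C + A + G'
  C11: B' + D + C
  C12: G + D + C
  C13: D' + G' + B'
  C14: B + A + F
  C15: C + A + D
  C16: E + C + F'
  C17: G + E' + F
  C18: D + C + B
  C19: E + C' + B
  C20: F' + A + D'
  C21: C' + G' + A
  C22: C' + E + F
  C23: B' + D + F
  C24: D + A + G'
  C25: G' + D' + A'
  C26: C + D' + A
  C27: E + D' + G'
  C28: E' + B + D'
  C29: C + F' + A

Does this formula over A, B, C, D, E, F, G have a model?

Yes

Case D = 0:
Case B = 1:
(C) alone gives C = 1.
(F) alone gives F = 1.
Case E = 0:
(G) alone gives G = 1.
(A) alone gives A = 1.
Every clause now holds.
A satisfying assignment: A=1, B=1, C=1, D=0, E=0, F=1, G=1.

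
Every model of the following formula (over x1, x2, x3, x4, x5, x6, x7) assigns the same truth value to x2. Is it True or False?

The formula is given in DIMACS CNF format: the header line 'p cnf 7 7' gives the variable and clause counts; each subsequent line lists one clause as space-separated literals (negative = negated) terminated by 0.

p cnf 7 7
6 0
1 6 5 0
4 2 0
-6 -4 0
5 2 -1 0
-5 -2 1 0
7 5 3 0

Suppose x2 = False.
(x6) alone gives x6 = True.
(x4) alone gives x4 = True.
Now (¬x4) is unsatisfied and unit — conflict.
So every satisfying assignment has x2 = True.

True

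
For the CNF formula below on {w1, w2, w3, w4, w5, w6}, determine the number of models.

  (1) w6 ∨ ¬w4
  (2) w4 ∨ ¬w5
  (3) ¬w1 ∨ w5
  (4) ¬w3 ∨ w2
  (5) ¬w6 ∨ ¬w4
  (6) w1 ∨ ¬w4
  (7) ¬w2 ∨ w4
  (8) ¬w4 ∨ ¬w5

2

There are 2^6 = 64 truth assignments over (w1, w2, w3, w4, w5, w6).
Split on w1. With w1 = True, the clauses containing w1 are satisfied and ¬w1 drops from the rest; 0 of the 2^5 = 32 assignments to the other variables satisfy what remains.
With w1 = False, by the same count on the reduced clause set, 2 assignments work.
Total: 0 + 2 = 2.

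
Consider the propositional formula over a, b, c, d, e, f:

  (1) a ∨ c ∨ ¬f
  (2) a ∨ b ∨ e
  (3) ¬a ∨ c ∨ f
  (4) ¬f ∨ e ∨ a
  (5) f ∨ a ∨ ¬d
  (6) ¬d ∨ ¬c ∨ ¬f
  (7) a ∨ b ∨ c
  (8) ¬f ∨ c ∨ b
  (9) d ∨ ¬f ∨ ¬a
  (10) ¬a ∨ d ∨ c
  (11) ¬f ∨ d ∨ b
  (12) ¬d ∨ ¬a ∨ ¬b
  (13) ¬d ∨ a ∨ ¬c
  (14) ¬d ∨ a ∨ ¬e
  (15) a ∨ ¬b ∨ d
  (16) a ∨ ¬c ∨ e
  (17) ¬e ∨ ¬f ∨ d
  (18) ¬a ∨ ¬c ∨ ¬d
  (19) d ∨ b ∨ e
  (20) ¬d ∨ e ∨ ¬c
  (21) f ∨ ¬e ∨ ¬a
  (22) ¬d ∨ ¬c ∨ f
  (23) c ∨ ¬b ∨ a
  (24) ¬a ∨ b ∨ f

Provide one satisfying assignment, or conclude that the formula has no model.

Try a = False.
Try c = True.
The clause (¬d) is unit, so d = False.
The clause (¬b) is unit, so b = False.
The clause (e) is unit, so e = True.
The clause (¬f) is unit, so f = False.
This assignment satisfies each clause.

a: False,  b: False,  c: True,  d: False,  e: True,  f: False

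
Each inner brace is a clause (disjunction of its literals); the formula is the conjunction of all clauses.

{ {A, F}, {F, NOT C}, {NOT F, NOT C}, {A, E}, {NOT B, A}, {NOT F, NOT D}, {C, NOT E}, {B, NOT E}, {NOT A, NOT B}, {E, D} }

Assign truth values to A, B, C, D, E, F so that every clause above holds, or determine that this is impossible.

Try A = true.
(NOT B) alone gives B = false.
(NOT E) alone gives E = false.
(D) alone gives D = true.
(NOT F) alone gives F = false.
(NOT C) alone gives C = false.
This assignment satisfies each clause.

A=true, B=false, C=false, D=true, E=false, F=false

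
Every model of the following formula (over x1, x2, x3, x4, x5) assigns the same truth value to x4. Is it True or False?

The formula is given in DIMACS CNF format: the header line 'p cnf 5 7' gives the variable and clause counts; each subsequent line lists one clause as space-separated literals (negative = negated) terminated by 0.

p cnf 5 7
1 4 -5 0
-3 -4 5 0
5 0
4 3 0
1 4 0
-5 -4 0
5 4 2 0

Suppose x4 = True.
Unit clause (x5) forces x5 = True.
Now (¬x5) is unsatisfied and unit — conflict.
So every satisfying assignment has x4 = False.

False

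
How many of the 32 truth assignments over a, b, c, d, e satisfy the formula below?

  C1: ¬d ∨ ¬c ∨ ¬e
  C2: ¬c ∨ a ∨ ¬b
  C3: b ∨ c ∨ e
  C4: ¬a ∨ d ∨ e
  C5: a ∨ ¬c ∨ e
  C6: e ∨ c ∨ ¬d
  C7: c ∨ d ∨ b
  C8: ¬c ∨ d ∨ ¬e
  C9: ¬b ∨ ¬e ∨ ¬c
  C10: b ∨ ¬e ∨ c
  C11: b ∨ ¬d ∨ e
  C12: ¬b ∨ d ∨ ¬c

There are 2^5 = 32 truth assignments over (a, b, c, d, e).
Split on d. With d = True, the clauses containing d are satisfied and ¬d drops from the rest; 3 of the 2^4 = 16 assignments to the other variables satisfy what remains.
With d = False, by the same count on the reduced clause set, 3 assignments work.
Total: 3 + 3 = 6.

6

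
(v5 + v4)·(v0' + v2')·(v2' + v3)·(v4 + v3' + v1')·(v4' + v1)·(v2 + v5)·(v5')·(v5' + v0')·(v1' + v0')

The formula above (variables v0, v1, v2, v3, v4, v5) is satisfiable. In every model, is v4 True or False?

True

Suppose v4 = 0.
From the singleton clause (v5), v5 = 1.
But (v5') is also a unit clause — contradiction.
So every satisfying assignment has v4 = True.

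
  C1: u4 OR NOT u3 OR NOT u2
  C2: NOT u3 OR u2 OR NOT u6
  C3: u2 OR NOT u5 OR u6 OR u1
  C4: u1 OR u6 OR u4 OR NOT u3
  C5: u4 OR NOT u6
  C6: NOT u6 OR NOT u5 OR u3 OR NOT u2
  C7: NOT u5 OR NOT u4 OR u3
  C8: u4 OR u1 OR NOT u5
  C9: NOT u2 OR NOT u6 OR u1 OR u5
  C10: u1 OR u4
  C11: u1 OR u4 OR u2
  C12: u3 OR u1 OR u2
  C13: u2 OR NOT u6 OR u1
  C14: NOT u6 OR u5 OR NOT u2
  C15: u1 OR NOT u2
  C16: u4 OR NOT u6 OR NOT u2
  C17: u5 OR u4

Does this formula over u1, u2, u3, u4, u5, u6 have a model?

Satisfiable

Suppose u4 = true.
Suppose u5 = true.
Unit clause (u3) forces u3 = true.
Suppose u2 = true.
Unit clause (u1) forces u1 = true.
All clauses hold; u6 can take either value.
A satisfying assignment: u1 ↦ true, u2 ↦ true, u3 ↦ true, u4 ↦ true, u5 ↦ true, u6 ↦ true.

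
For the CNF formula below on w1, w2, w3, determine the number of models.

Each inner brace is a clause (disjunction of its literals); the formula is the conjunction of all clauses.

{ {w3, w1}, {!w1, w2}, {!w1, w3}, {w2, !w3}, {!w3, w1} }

1

There are 2^3 = 8 truth assignments over (w1, w2, w3).
Check each against the 5 clauses (columns in the order w1, w2, w3):
  F F F  ✗ fails (w3 || w1)
  F F T  ✗ fails (w2 || !w3)
  F T F  ✗ fails (w3 || w1)
  F T T  ✗ fails (!w3 || w1)
  T F F  ✗ fails (!w1 || w2)
  T F T  ✗ fails (!w1 || w2)
  T T F  ✗ fails (!w1 || w3)
  T T T  ✓ satisfies all
1 of the 8 rows is a model.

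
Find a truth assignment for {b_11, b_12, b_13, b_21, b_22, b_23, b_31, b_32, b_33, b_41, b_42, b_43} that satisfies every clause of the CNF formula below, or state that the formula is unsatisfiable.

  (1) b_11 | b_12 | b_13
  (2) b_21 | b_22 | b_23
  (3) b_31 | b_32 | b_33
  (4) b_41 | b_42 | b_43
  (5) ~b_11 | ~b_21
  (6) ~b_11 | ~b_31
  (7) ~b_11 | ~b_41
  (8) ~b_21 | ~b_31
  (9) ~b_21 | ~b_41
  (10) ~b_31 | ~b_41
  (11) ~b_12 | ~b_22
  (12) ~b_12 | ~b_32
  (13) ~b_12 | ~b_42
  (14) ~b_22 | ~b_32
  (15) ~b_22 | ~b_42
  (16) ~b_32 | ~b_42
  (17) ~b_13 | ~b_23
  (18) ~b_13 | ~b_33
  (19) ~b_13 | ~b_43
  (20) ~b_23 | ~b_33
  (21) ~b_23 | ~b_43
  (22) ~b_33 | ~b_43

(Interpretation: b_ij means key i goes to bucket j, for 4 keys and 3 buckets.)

Branch on b_11: set b_11 = 0.
Branch on b_12: set b_12 = 1.
The clause (~b_22) is unit, so b_22 = 0.
The clause (~b_32) is unit, so b_32 = 0.
The clause (~b_42) is unit, so b_42 = 0.
Branch on b_21: set b_21 = 1.
The clause (~b_31) is unit, so b_31 = 0.
The clause (b_33) is unit, so b_33 = 1.
The clause (~b_41) is unit, so b_41 = 0.
The clause (b_43) is unit, so b_43 = 1.
Now (~b_43) is unsatisfied and unit — conflict.
Backtrack on b_21: now try b_21 = 0.
The clause (b_23) is unit, so b_23 = 1.
The clause (~b_13) is unit, so b_13 = 0.
The clause (~b_33) is unit, so b_33 = 0.
The clause (b_31) is unit, so b_31 = 1.
The clause (~b_41) is unit, so b_41 = 0.
The clause (b_43) is unit, so b_43 = 1.
Now (~b_43) is unsatisfied and unit — conflict.
Both values of b_21 lead to a conflict.
Backtrack on b_12: now try b_12 = 0.
The clause (b_13) is unit, so b_13 = 1.
The clause (~b_23) is unit, so b_23 = 0.
The clause (~b_33) is unit, so b_33 = 0.
The clause (~b_43) is unit, so b_43 = 0.
Branch on b_21: set b_21 = 1.
The clause (~b_31) is unit, so b_31 = 0.
The clause (b_32) is unit, so b_32 = 1.
The clause (~b_41) is unit, so b_41 = 0.
The clause (b_42) is unit, so b_42 = 1.
Now (~b_42) is unsatisfied and unit — conflict.
Backtrack on b_21: now try b_21 = 0.
The clause (b_22) is unit, so b_22 = 1.
The clause (~b_32) is unit, so b_32 = 0.
The clause (b_31) is unit, so b_31 = 1.
The clause (~b_41) is unit, so b_41 = 0.
The clause (b_42) is unit, so b_42 = 1.
Now (~b_42) is unsatisfied and unit — conflict.
Both values of b_21 lead to a conflict.
Both values of b_12 lead to a conflict.
Backtrack on b_11: now try b_11 = 1.
The clause (~b_21) is unit, so b_21 = 0.
The clause (~b_31) is unit, so b_31 = 0.
The clause (~b_41) is unit, so b_41 = 0.
Branch on b_22: set b_22 = 1.
The clause (~b_12) is unit, so b_12 = 0.
The clause (~b_32) is unit, so b_32 = 0.
The clause (b_33) is unit, so b_33 = 1.
The clause (~b_42) is unit, so b_42 = 0.
The clause (b_43) is unit, so b_43 = 1.
Now (~b_43) is unsatisfied and unit — conflict.
Backtrack on b_22: now try b_22 = 0.
The clause (b_23) is unit, so b_23 = 1.
The clause (~b_13) is unit, so b_13 = 0.
The clause (~b_33) is unit, so b_33 = 0.
The clause (b_32) is unit, so b_32 = 1.
The clause (~b_12) is unit, so b_12 = 0.
The clause (~b_42) is unit, so b_42 = 0.
The clause (b_43) is unit, so b_43 = 1.
Now (~b_43) is unsatisfied and unit — conflict.
Both values of b_22 lead to a conflict.
Both values of b_11 lead to a conflict.

UNSATISFIABLE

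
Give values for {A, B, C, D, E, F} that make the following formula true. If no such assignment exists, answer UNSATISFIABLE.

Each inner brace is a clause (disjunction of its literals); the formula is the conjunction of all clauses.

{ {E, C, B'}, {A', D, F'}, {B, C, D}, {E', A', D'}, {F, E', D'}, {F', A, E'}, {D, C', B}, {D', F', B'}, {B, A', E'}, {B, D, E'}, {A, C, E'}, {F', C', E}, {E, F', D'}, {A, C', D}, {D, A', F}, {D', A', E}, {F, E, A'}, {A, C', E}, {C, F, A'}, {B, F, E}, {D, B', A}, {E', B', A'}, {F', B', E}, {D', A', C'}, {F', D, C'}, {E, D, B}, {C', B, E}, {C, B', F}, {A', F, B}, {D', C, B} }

Case E = 1:
Case A = 0:
Unit clause (F') forces F = 0.
Unit clause (D') forces D = 0.
Unit clause (B) forces B = 1.
Now (B') is unsatisfied and unit — conflict.
Backtrack on A: now try A = 1.
Unit clause (D') forces D = 0.
Unit clause (F') forces F = 0.
Now (F) is unsatisfied and unit — conflict.
Both values of A lead to a conflict.
Backtrack on E: now try E = 0.
Case C = 1:
Unit clause (F') forces F = 0.
Unit clause (A') forces A = 0.
Now (A) is unsatisfied and unit — conflict.
Backtrack on C: now try C = 0.
Unit clause (B') forces B = 0.
Unit clause (D) forces D = 1.
Now (D') is unsatisfied and unit — conflict.
Both values of C lead to a conflict.
Both values of E lead to a conflict.

UNSATISFIABLE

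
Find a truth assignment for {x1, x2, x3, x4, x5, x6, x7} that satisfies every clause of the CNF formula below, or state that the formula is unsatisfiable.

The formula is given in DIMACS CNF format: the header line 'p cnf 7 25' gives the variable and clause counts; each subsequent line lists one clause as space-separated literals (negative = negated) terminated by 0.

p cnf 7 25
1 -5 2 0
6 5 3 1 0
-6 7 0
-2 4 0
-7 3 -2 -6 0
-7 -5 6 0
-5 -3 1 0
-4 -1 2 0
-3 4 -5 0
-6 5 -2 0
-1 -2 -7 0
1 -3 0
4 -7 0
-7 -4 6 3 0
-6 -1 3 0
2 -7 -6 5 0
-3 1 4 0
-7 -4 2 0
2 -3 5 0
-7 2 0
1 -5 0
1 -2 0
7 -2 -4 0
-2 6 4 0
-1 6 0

UNSATISFIABLE

Try x6 = False.
Unit clause (¬x1) forces x1 = False.
Unit clause (¬x3) forces x3 = False.
Unit clause (x5) forces x5 = True.
That conflicts with the unit clause (¬x5).
That branch fails; take x6 = True instead.
Unit clause (x7) forces x7 = True.
Unit clause (x4) forces x4 = True.
Unit clause (x2) forces x2 = True.
Unit clause (x3) forces x3 = True.
Unit clause (x5) forces x5 = True.
Unit clause (x1) forces x1 = True.
That conflicts with the unit clause (¬x1).
Neither x6 = True nor x6 = False works.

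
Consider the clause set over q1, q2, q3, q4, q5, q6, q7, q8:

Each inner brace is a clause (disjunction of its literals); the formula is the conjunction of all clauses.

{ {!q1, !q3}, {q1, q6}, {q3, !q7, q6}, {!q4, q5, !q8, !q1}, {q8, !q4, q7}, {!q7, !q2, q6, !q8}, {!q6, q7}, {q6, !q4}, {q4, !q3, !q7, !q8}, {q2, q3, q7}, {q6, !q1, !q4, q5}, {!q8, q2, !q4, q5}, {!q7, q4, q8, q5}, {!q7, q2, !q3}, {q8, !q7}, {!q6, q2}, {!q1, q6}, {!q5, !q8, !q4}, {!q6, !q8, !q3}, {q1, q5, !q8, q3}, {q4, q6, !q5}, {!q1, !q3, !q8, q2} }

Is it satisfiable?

Branch on q1: set q1 = true.
The clause (!q3) is unit, so q3 = false.
The clause (q6) is unit, so q6 = true.
The clause (q7) is unit, so q7 = true.
The clause (q8) is unit, so q8 = true.
The clause (q2) is unit, so q2 = true.
Branch on q4: set q4 = false.
Every clause is now satisfied; q5 is unconstrained.
A satisfying assignment: q1 ↦ true; q2 ↦ true; q3 ↦ false; q4 ↦ false; q5 ↦ true; q6 ↦ true; q7 ↦ true; q8 ↦ true.

Yes, satisfiable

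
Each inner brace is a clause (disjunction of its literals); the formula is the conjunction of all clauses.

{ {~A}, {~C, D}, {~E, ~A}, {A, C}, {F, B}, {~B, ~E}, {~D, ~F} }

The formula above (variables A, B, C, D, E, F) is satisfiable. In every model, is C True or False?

Suppose C = 0.
Unit clause (~A) forces A = 0.
Now (A) is unsatisfied and unit — conflict.
So every satisfying assignment has C = True.

True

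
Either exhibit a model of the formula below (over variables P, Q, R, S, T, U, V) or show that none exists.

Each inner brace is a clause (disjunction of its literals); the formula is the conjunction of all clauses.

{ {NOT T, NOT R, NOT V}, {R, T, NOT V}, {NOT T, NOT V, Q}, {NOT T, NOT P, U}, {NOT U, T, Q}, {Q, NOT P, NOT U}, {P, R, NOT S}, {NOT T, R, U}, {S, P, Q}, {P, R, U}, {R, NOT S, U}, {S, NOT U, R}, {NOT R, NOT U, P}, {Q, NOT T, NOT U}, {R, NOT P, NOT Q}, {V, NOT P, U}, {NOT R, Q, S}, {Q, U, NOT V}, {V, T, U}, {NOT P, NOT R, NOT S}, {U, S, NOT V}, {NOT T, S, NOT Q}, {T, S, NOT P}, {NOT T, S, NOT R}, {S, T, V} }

P=false; Q=false; R=true; S=true; T=true; U=false; V=false

Try T = true.
Try R = true.
Unit clause (NOT V) forces V = false.
Unit clause (S) forces S = true.
Unit clause (NOT P) forces P = false.
Unit clause (NOT U) forces U = false.
Every clause is now satisfied; Q is unconstrained.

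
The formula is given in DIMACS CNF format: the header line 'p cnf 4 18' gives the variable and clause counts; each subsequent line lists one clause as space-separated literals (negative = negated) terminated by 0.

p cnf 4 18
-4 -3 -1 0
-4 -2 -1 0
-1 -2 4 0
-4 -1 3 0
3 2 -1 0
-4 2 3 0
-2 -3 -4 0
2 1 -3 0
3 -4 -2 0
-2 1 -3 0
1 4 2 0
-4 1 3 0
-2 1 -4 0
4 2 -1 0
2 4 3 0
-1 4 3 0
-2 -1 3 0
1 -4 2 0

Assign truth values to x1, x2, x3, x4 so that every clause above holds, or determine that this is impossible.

Case x4 = False:
Case x1 = False:
From the singleton clause (x2), x2 = True.
From the singleton clause (¬x3), x3 = False.
Every clause now holds.

x1=False, x2=True, x3=False, x4=False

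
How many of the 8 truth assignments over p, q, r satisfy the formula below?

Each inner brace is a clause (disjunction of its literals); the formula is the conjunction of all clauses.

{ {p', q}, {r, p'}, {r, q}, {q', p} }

2

There are 2^3 = 8 truth assignments over (p, q, r).
Split on r. With r = 1, the clauses containing r are satisfied and r' drops from the rest; 2 of the 2^2 = 4 assignments to the other variables satisfy what remains.
With r = 0, by the same count on the reduced clause set, 0 assignments work.
(One model: p=F, q=F, r=T.)
Total: 2 + 0 = 2.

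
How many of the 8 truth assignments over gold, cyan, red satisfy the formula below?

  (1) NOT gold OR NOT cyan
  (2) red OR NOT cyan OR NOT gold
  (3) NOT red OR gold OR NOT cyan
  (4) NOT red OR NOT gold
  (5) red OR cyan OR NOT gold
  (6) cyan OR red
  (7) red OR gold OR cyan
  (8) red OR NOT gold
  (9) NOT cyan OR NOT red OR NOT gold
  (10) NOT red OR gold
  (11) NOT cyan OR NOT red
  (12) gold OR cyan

There are 2^3 = 8 truth assignments over (gold, cyan, red).
Split on gold. With gold = true, the clauses containing gold are satisfied and NOT gold drops from the rest; 0 of the 2^2 = 4 assignments to the other variables satisfy what remains.
With gold = false, by the same count on the reduced clause set, 1 assignment works.
(One model: gold=F, cyan=T, red=F.)
Total: 0 + 1 = 1.

1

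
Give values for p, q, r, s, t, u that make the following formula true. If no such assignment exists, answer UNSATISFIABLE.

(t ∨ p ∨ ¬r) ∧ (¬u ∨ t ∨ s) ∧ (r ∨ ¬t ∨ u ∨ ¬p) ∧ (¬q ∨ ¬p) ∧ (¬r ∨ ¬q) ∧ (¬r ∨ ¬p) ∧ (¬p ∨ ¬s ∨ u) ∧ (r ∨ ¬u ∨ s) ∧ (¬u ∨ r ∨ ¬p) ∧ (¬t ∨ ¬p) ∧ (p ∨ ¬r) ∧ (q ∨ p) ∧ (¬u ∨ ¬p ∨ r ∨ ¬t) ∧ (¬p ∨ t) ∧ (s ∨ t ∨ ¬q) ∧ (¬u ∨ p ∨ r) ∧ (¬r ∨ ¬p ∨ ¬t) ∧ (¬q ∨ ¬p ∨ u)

Try q = True.
From the singleton clause (¬p), p = False.
From the singleton clause (¬r), r = False.
From the singleton clause (¬u), u = False.
Try s = False.
From the singleton clause (t), t = True.
This assignment satisfies each clause.

p: False; q: True; r: False; s: False; t: True; u: False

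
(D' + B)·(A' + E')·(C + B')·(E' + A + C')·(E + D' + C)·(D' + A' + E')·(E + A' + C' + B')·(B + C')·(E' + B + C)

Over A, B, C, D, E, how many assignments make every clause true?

4

There are 2^5 = 32 truth assignments over (A, B, C, D, E).
Split on C. With C = 1, the clauses containing C are satisfied and C' drops from the rest; 2 of the 2^4 = 16 assignments to the other variables satisfy what remains.
With C = 0, by the same count on the reduced clause set, 2 assignments work.
(One model: A=F, B=F, C=F, D=F, E=F.)
Total: 2 + 2 = 4.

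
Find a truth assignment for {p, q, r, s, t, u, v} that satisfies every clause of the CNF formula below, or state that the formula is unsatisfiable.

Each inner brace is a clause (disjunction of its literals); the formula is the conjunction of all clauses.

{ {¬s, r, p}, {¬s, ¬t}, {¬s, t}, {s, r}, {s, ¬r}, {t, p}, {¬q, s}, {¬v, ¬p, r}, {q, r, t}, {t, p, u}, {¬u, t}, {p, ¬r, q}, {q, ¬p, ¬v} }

Case s = False:
Unit clause (r) forces r = True.
That conflicts with the unit clause (¬r).
Undo s and try s = True.
Unit clause (¬t) forces t = False.
That conflicts with the unit clause (t).
Either choice for s ends in contradiction.

UNSATISFIABLE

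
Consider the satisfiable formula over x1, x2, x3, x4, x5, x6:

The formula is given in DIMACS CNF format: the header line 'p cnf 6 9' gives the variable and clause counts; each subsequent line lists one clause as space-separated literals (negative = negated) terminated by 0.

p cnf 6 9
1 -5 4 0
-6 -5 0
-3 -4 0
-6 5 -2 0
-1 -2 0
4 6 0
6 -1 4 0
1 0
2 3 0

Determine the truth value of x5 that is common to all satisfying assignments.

False

Suppose x5 = True.
Unit clause (¬x6) forces x6 = False.
Unit clause (x4) forces x4 = True.
Unit clause (¬x3) forces x3 = False.
Unit clause (x1) forces x1 = True.
Unit clause (¬x2) forces x2 = False.
But (x2) is also a unit clause — contradiction.
So every satisfying assignment has x5 = False.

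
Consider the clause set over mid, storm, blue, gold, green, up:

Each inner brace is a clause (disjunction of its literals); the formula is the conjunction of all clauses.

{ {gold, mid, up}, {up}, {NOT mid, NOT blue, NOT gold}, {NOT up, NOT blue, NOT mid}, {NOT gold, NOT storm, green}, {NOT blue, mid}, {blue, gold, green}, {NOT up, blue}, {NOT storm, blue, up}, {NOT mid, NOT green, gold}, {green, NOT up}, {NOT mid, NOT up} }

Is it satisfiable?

Unsatisfiable

(up) alone gives up = true.
(blue) alone gives blue = true.
(NOT mid) alone gives mid = false.
That conflicts with the unit clause (mid).
No assignment satisfies every clause.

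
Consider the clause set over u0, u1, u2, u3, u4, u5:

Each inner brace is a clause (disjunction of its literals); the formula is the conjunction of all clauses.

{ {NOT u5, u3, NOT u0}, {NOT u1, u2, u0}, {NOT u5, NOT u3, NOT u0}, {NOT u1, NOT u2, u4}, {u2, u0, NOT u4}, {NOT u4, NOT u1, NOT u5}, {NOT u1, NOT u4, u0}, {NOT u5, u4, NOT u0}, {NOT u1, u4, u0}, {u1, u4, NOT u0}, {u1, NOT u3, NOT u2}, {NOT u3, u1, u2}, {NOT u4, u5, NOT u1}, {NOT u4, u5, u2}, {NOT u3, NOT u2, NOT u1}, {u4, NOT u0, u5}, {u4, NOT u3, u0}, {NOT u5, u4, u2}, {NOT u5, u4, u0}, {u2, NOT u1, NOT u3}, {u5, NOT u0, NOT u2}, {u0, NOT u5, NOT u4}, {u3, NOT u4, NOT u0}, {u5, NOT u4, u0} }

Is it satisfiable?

Yes, satisfiable

Branch on u5: set u5 = false.
Branch on u4: set u4 = false.
(NOT u0) alone gives u0 = false.
(NOT u1) alone gives u1 = false.
(NOT u3) alone gives u3 = false.
Every clause is now satisfied; u2 is unconstrained.
A satisfying assignment: u0: false, u1: false, u2: false, u3: false, u4: false, u5: false.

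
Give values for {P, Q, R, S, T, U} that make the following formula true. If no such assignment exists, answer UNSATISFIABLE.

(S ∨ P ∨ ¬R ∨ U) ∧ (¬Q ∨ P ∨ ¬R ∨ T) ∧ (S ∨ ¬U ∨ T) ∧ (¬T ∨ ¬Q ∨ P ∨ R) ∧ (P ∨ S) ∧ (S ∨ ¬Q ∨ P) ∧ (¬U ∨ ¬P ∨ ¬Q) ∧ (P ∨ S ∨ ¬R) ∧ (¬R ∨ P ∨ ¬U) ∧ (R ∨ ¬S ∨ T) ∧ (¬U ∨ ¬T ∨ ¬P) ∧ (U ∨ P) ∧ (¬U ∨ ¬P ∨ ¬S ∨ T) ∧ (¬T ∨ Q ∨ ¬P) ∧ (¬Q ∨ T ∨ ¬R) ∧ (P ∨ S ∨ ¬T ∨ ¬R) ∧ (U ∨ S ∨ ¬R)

Try P = False.
The clause (S) is unit, so S = True.
The clause (U) is unit, so U = True.
The clause (¬R) is unit, so R = False.
The clause (T) is unit, so T = True.
The clause (¬Q) is unit, so Q = False.
This assignment satisfies each clause.

P=False, Q=False, R=False, S=True, T=True, U=True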